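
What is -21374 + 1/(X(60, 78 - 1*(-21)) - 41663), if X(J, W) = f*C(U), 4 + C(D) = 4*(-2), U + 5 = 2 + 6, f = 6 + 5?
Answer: -893326331/41795 ≈ -21374.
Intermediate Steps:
f = 11
U = 3 (U = -5 + (2 + 6) = -5 + 8 = 3)
C(D) = -12 (C(D) = -4 + 4*(-2) = -4 - 8 = -12)
X(J, W) = -132 (X(J, W) = 11*(-12) = -132)
-21374 + 1/(X(60, 78 - 1*(-21)) - 41663) = -21374 + 1/(-132 - 41663) = -21374 + 1/(-41795) = -21374 - 1/41795 = -893326331/41795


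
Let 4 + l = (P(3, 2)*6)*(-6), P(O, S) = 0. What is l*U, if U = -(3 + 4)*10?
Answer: 280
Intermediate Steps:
l = -4 (l = -4 + (0*6)*(-6) = -4 + 0*(-6) = -4 + 0 = -4)
U = -70 (U = -1*7*10 = -7*10 = -70)
l*U = -4*(-70) = 280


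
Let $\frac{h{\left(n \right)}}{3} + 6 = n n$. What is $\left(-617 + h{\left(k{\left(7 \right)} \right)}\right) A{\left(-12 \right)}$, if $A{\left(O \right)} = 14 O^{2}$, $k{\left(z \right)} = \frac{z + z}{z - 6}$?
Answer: $-94752$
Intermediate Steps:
$k{\left(z \right)} = \frac{2 z}{-6 + z}$
$h{\left(n \right)} = -18 + 3 n^{2}$ ($h{\left(n \right)} = -18 + 3 n n = -18 + 3 n^{2}$)
$\left(-617 + h{\left(k{\left(7 \right)} \right)}\right) A{\left(-12 \right)} = \left(-617 - \left(18 - 3 \left(2 \cdot 7 \frac{1}{-6 + 7}\right)^{2}\right)\right) 14 \left(-12\right)^{2} = \left(-617 - \left(18 - 3 \left(2 \cdot 7 \cdot 1^{-1}\right)^{2}\right)\right) 14 \cdot 144 = \left(-617 - \left(18 - 3 \left(2 \cdot 7 \cdot 1\right)^{2}\right)\right) 2016 = \left(-617 - \left(18 - 3 \cdot 14^{2}\right)\right) 2016 = \left(-617 + \left(-18 + 3 \cdot 196\right)\right) 2016 = \left(-617 + \left(-18 + 588\right)\right) 2016 = \left(-617 + 570\right) 2016 = \left(-47\right) 2016 = -94752$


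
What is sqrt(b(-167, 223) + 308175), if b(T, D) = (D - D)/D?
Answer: 5*sqrt(12327) ≈ 555.13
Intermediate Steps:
b(T, D) = 0 (b(T, D) = 0/D = 0)
sqrt(b(-167, 223) + 308175) = sqrt(0 + 308175) = sqrt(308175) = 5*sqrt(12327)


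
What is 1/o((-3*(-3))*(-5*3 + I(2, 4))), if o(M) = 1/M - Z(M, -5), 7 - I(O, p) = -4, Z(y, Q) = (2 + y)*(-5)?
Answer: -36/6121 ≈ -0.0058814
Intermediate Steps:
Z(y, Q) = -10 - 5*y
I(O, p) = 11 (I(O, p) = 7 - 1*(-4) = 7 + 4 = 11)
o(M) = 10 + 1/M + 5*M (o(M) = 1/M - (-10 - 5*M) = 1/M + (10 + 5*M) = 10 + 1/M + 5*M)
1/o((-3*(-3))*(-5*3 + I(2, 4))) = 1/(10 + 1/((-3*(-3))*(-5*3 + 11)) + 5*((-3*(-3))*(-5*3 + 11))) = 1/(10 + 1/(9*(-15 + 11)) + 5*(9*(-15 + 11))) = 1/(10 + 1/(9*(-4)) + 5*(9*(-4))) = 1/(10 + 1/(-36) + 5*(-36)) = 1/(10 - 1/36 - 180) = 1/(-6121/36) = -36/6121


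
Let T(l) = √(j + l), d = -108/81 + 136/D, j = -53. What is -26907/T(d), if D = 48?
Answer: 26907*I*√206/103 ≈ 3749.4*I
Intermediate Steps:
d = 3/2 (d = -108/81 + 136/48 = -108*1/81 + 136*(1/48) = -4/3 + 17/6 = 3/2 ≈ 1.5000)
T(l) = √(-53 + l)
-26907/T(d) = -26907/√(-53 + 3/2) = -26907*(-I*√206/103) = -(-26907)*I*√206/103 = 26907*I*√206/103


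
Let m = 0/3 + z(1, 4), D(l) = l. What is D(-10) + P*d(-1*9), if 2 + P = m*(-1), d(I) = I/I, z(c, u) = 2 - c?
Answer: -13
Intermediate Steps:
m = 1 (m = 0/3 + (2 - 1*1) = 0*(1/3) + (2 - 1) = 0 + 1 = 1)
d(I) = 1
P = -3 (P = -2 + 1*(-1) = -2 - 1 = -3)
D(-10) + P*d(-1*9) = -10 - 3*1 = -10 - 3 = -13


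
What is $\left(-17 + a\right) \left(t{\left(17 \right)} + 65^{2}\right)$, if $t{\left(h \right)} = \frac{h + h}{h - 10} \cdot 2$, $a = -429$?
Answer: $- \frac{13220778}{7} \approx -1.8887 \cdot 10^{6}$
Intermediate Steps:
$t{\left(h \right)} = \frac{4 h}{-10 + h}$ ($t{\left(h \right)} = \frac{2 h}{-10 + h} 2 = \frac{4 h}{-10 + h}$)
$\left(-17 + a\right) \left(t{\left(17 \right)} + 65^{2}\right) = \left(-17 - 429\right) \left(4 \cdot 17 \frac{1}{-10 + 17} + 65^{2}\right) = - 446 \left(4 \cdot 17 \cdot \frac{1}{7} + 4225\right) = - 446 \left(\frac{68}{7} + 4225\right) = \left(-446\right) \frac{29643}{7} = - \frac{13220778}{7}$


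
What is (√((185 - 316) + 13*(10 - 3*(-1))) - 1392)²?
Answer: (1392 - √38)² ≈ 1.9205e+6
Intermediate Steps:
(√((185 - 316) + 13*(10 - 3*(-1))) - 1392)² = (√(-131 + 13*(10 + 3)) - 1392)² = (√(-131 + 13*13) - 1392)² = (√(-131 + 169) - 1392)² = (√38 - 1392)² = (-1392 + √38)²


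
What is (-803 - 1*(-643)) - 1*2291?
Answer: -2451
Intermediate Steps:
(-803 - 1*(-643)) - 1*2291 = (-803 + 643) - 2291 = -160 - 2291 = -2451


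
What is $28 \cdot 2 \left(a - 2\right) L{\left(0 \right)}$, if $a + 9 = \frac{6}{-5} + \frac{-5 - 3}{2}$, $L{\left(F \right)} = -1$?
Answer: $\frac{4536}{5} \approx 907.2$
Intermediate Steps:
$a = - \frac{71}{5}$ ($a = -9 + \left(\frac{6}{-5} + \frac{-5 - 3}{2}\right) = -9 + \left(6 \left(- \frac{1}{5}\right) - 4\right) = -9 - \frac{26}{5} = - \frac{71}{5} \approx -14.2$)
$28 \cdot 2 \left(a - 2\right) L{\left(0 \right)} = 28 \cdot 2 \left(- \frac{71}{5} - 2\right) \left(-1\right) = 28 \cdot 2 \left(- \frac{81}{5}\right) \left(-1\right) = 28 \left(- \frac{162}{5}\right) \left(-1\right) = \left(- \frac{4536}{5}\right) \left(-1\right) = \frac{4536}{5}$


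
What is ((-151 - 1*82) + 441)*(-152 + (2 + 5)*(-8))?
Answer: -43264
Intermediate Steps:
((-151 - 1*82) + 441)*(-152 + (2 + 5)*(-8)) = ((-151 - 82) + 441)*(-152 + 7*(-8)) = (-233 + 441)*(-152 - 56) = 208*(-208) = -43264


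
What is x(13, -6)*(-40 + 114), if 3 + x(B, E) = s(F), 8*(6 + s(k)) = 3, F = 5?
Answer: -2553/4 ≈ -638.25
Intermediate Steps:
s(k) = -45/8 (s(k) = -6 + (1/8)*3 = -6 + 3/8 = -45/8)
x(B, E) = -69/8 (x(B, E) = -3 - 45/8 = -69/8)
x(13, -6)*(-40 + 114) = -69*(-40 + 114)/8 = -69/8*74 = -2553/4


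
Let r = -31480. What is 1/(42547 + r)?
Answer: 1/11067 ≈ 9.0359e-5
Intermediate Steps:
1/(42547 + r) = 1/(42547 - 31480) = 1/11067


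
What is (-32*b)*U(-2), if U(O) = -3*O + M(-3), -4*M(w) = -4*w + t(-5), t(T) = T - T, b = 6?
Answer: -576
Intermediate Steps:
t(T) = 0
M(w) = w (M(w) = -(-4*w + 0)/4 = -(-1)*w = w)
U(O) = -3 - 3*O (U(O) = -3*O - 3 = -3 - 3*O)
(-32*b)*U(-2) = (-32*6)*(-3 - 3*(-2)) = -192*(-3 + 6) = -192*3 = -576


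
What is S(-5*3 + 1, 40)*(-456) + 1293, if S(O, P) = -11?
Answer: 6309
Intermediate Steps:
S(-5*3 + 1, 40)*(-456) + 1293 = -11*(-456) + 1293 = 5016 + 1293 = 6309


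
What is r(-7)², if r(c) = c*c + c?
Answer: 1764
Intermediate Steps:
r(c) = c + c² (r(c) = c² + c = c + c²)
r(-7)² = (-7*(1 - 7))² = (-7*(-6))² = 42² = 1764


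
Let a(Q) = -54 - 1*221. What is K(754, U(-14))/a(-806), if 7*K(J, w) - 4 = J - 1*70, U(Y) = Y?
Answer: -688/1925 ≈ -0.35740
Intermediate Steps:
K(J, w) = -66/7 + J/7 (K(J, w) = 4/7 + (J - 1*70)/7 = 4/7 + (J - 70)/7 = 4/7 + (-70 + J)/7 = 4/7 + (-10 + J/7) = -66/7 + J/7)
a(Q) = -275 (a(Q) = -54 - 221 = -275)
K(754, U(-14))/a(-806) = (-66/7 + (1/7)*754)/(-275) = (-66/7 + 754/7)*(-1/275) = (688/7)*(-1/275) = -688/1925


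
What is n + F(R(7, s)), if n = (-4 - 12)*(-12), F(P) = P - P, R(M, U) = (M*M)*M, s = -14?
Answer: 192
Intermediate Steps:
R(M, U) = M³ (R(M, U) = M²*M = M³)
F(P) = 0
n = 192 (n = -16*(-12) = 192)
n + F(R(7, s)) = 192 + 0 = 192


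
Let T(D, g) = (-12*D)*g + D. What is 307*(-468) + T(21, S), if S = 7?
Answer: -145419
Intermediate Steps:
T(D, g) = D - 12*D*g (T(D, g) = -12*D*g + D = D - 12*D*g)
307*(-468) + T(21, S) = 307*(-468) + 21*(1 - 12*7) = -143676 + 21*(1 - 84) = -143676 + 21*(-83) = -143676 - 1743 = -145419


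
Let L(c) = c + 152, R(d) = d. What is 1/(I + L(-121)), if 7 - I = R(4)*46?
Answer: -1/146 ≈ -0.0068493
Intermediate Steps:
L(c) = 152 + c
I = -177 (I = 7 - 4*46 = 7 - 1*184 = 7 - 184 = -177)
1/(I + L(-121)) = 1/(-177 + (152 - 121)) = 1/(-177 + 31) = 1/(-146) = -1/146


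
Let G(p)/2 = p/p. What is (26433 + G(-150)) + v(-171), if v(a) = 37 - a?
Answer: 26643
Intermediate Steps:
G(p) = 2 (G(p) = 2*(p/p) = 2*1 = 2)
(26433 + G(-150)) + v(-171) = (26433 + 2) + (37 - 1*(-171)) = 26435 + (37 + 171) = 26435 + 208 = 26643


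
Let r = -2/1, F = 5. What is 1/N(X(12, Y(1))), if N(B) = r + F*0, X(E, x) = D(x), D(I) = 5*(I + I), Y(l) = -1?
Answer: -1/2 ≈ -0.50000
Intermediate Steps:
r = -2 (r = -2*1 = -2)
D(I) = 10*I (D(I) = 5*(2*I) = 10*I)
X(E, x) = 10*x
N(B) = -2 (N(B) = -2 + 5*0 = -2 + 0 = -2)
1/N(X(12, Y(1))) = 1/(-2) = -1/2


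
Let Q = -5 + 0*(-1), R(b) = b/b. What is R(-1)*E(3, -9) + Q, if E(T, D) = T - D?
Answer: 7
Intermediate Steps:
R(b) = 1
Q = -5 (Q = -5 + 0 = -5)
R(-1)*E(3, -9) + Q = 1*(3 - 1*(-9)) - 5 = 1*(3 + 9) - 5 = 1*12 - 5 = 12 - 5 = 7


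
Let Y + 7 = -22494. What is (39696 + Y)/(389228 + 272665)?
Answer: 17195/661893 ≈ 0.025979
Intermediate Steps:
Y = -22501 (Y = -7 - 22494 = -22501)
(39696 + Y)/(389228 + 272665) = (39696 - 22501)/(389228 + 272665) = 17195/661893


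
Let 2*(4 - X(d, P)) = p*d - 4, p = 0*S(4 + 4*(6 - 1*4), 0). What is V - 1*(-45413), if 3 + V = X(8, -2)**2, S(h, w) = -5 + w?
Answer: 45446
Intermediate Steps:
p = 0 (p = 0*(-5 + 0) = 0*(-5) = 0)
X(d, P) = 6 (X(d, P) = 4 - (0*d - 4)/2 = 4 - (0 - 4)/2 = 4 - 1/2*(-4) = 4 + 2 = 6)
V = 33 (V = -3 + 6**2 = -3 + 36 = 33)
V - 1*(-45413) = 33 - 1*(-45413) = 33 + 45413 = 45446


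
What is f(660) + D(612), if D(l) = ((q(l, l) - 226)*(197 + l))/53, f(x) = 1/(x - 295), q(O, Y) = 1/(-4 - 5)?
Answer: -600904498/174105 ≈ -3451.4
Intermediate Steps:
q(O, Y) = -⅑ (q(O, Y) = 1/(-9) = -⅑)
f(x) = 1/(-295 + x)
D(l) = -400895/477 - 2035*l/477 (D(l) = ((-⅑ - 226)*(197 + l))/53 = -2035*(197 + l)/9*(1/53) = (-400895/9 - 2035*l/9)*(1/53) = -400895/477 - 2035*l/477)
f(660) + D(612) = 1/(-295 + 660) + (-400895/477 - 2035/477*612) = 1/365 + (-400895/477 - 138380/53) = 1/365 - 1646315/477 = -600904498/174105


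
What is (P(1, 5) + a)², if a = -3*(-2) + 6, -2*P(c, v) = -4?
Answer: 196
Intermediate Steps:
P(c, v) = 2 (P(c, v) = -½*(-4) = 2)
a = 12 (a = 6 + 6 = 12)
(P(1, 5) + a)² = (2 + 12)² = 14² = 196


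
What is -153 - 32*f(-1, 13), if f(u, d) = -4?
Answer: -25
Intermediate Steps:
-153 - 32*f(-1, 13) = -153 - 32*(-4) = -153 + 128 = -25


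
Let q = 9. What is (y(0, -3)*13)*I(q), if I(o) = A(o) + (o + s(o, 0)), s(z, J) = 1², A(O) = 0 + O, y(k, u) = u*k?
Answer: 0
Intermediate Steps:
y(k, u) = k*u
A(O) = O
s(z, J) = 1
I(o) = 1 + 2*o (I(o) = o + (o + 1) = o + (1 + o) = 1 + 2*o)
(y(0, -3)*13)*I(q) = ((0*(-3))*13)*(1 + 2*9) = (0*13)*(1 + 18) = 0*19 = 0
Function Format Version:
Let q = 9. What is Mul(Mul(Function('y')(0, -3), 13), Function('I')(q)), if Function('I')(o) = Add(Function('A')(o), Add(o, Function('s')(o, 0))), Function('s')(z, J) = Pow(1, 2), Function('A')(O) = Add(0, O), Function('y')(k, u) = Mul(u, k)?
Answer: 0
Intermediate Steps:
Function('y')(k, u) = Mul(k, u)
Function('A')(O) = O
Function('s')(z, J) = 1
Function('I')(o) = Add(1, Mul(2, o)) (Function('I')(o) = Add(o, Add(o, 1)) = Add(o, Add(1, o)) = Add(1, Mul(2, o)))
Mul(Mul(Function('y')(0, -3), 13), Function('I')(q)) = Mul(Mul(Mul(0, -3), 13), Add(1, Mul(2, 9))) = Mul(Mul(0, 13), Add(1, 18)) = Mul(0, 19) = 0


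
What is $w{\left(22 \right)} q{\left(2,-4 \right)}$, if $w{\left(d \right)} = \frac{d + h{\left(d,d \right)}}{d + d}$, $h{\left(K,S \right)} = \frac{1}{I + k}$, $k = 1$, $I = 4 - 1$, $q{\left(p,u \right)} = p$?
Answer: $\frac{89}{88} \approx 1.0114$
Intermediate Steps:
$I = 3$
$h{\left(K,S \right)} = \frac{1}{4}$ ($h{\left(K,S \right)} = \frac{1}{3 + 1} = \frac{1}{4}$)
$w{\left(d \right)} = \frac{\frac{1}{4} + d}{2 d}$ ($w{\left(d \right)} = \frac{d + \frac{1}{4}}{d + d} = \frac{\frac{1}{4} + d}{2 d}$)
$w{\left(22 \right)} q{\left(2,-4 \right)} = \frac{1 + 4 \cdot 22}{8 \cdot 22} \cdot 2 = \frac{1}{8} \cdot \frac{1}{22} \left(1 + 88\right) 2 = \frac{1}{8} \cdot \frac{1}{22} \cdot 89 \cdot 2 = \frac{89}{176} \cdot 2 = \frac{89}{88}$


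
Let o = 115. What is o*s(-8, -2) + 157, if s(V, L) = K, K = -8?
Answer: -763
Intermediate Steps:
s(V, L) = -8
o*s(-8, -2) + 157 = 115*(-8) + 157 = -920 + 157 = -763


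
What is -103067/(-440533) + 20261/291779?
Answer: 38998425306/128538278207 ≈ 0.30340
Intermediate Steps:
-103067/(-440533) + 20261/291779 = -103067*(-1/440533) + 20261*(1/291779) = 103067/440533 + 20261/291779 = 38998425306/128538278207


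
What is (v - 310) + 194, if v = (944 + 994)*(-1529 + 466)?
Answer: -2060210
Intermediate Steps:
v = -2060094 (v = 1938*(-1063) = -2060094)
(v - 310) + 194 = (-2060094 - 310) + 194 = -2060404 + 194 = -2060210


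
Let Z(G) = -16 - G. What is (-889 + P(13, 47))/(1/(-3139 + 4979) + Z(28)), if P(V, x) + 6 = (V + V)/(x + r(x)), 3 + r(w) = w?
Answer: 11523920/566713 ≈ 20.335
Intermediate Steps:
r(w) = -3 + w
P(V, x) = -6 + 2*V/(-3 + 2*x) (P(V, x) = -6 + (V + V)/(x + (-3 + x)) = -6 + (2*V)/(-3 + 2*x) = -6 + 2*V/(-3 + 2*x))
(-889 + P(13, 47))/(1/(-3139 + 4979) + Z(28)) = (-889 + 2*(9 + 13 - 6*47)/(-3 + 2*47))/(1/(-3139 + 4979) + (-16 - 1*28)) = (-889 + 2*(9 + 13 - 282)/(-3 + 94))/(1/1840 + (-16 - 28)) = (-889 + 2*(-260)/91)/(1/1840 - 44) = (-889 + 2*(1/91)*(-260))/(-80959/1840) = (-889 - 40/7)*(-1840/80959) = -6263/7*(-1840/80959) = 11523920/566713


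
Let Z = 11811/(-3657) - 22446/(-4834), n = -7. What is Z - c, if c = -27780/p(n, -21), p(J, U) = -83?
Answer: -81503148976/244544809 ≈ -333.29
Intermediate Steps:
Z = 4165108/2946323 (Z = 11811*(-1/3657) - 22446*(-1/4834) = -3937/1219 + 11223/2417 = 4165108/2946323 ≈ 1.4137)
c = 27780/83 (c = -27780/(-83) = -27780*(-1/83) = 27780/83 ≈ 334.70)
Z - c = 4165108/2946323 - 1*27780/83 = 4165108/2946323 - 27780/83 = -81503148976/244544809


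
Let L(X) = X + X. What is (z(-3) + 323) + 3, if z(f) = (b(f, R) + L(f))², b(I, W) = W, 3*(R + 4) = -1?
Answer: 3895/9 ≈ 432.78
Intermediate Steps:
R = -13/3 (R = -4 + (⅓)*(-1) = -4 - ⅓ = -13/3 ≈ -4.3333)
L(X) = 2*X
z(f) = (-13/3 + 2*f)²
(z(-3) + 323) + 3 = ((-13 + 6*(-3))²/9 + 323) + 3 = ((-13 - 18)²/9 + 323) + 3 = ((⅑)*(-31)² + 323) + 3 = ((⅑)*961 + 323) + 3 = (961/9 + 323) + 3 = 3868/9 + 3 = 3895/9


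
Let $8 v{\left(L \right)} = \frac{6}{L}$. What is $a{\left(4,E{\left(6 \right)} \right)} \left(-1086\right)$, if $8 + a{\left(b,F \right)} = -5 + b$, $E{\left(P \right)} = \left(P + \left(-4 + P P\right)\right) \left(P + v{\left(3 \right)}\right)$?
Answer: $9774$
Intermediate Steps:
$v{\left(L \right)} = \frac{3}{4 L}$ ($v{\left(L \right)} = \frac{6 \frac{1}{L}}{8} = \frac{3}{4 L}$)
$E{\left(P \right)} = \left(\frac{1}{4} + P\right) \left(-4 + P + P^{2}\right)$ ($E{\left(P \right)} = \left(P + \left(-4 + P P\right)\right) \left(P + \frac{3}{4 \cdot 3}\right) = \left(P + \left(-4 + P^{2}\right)\right) \left(P + \frac{3}{4} \cdot \frac{1}{3}\right) = \left(-4 + P + P^{2}\right) \left(P + \frac{1}{4}\right) = \left(-4 + P + P^{2}\right) \left(\frac{1}{4} + P\right) = \left(\frac{1}{4} + P\right) \left(-4 + P + P^{2}\right)$)
$a{\left(b,F \right)} = -13 + b$ ($a{\left(b,F \right)} = -8 + \left(-5 + b\right) = -13 + b$)
$a{\left(4,E{\left(6 \right)} \right)} \left(-1086\right) = \left(-13 + 4\right) \left(-1086\right) = \left(-9\right) \left(-1086\right) = 9774$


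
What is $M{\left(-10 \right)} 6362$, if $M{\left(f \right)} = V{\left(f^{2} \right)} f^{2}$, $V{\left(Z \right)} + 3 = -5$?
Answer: $-5089600$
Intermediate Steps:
$V{\left(Z \right)} = -8$ ($V{\left(Z \right)} = -3 - 5 = -8$)
$M{\left(f \right)} = - 8 f^{2}$
$M{\left(-10 \right)} 6362 = - 8 \left(-10\right)^{2} \cdot 6362 = \left(-8\right) 100 \cdot 6362 = \left(-800\right) 6362 = -5089600$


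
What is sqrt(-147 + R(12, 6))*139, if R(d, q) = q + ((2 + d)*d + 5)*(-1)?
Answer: 139*I*sqrt(314) ≈ 2463.1*I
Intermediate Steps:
R(d, q) = -5 + q - d*(2 + d) (R(d, q) = q + (d*(2 + d) + 5)*(-1) = q + (5 + d*(2 + d))*(-1) = q + (-5 - d*(2 + d)) = -5 + q - d*(2 + d))
sqrt(-147 + R(12, 6))*139 = sqrt(-147 + (-5 + 6 - 1*12**2 - 2*12))*139 = sqrt(-147 + (-5 + 6 - 1*144 - 24))*139 = sqrt(-147 + (-5 + 6 - 144 - 24))*139 = sqrt(-147 - 167)*139 = sqrt(-314)*139 = (I*sqrt(314))*139 = 139*I*sqrt(314)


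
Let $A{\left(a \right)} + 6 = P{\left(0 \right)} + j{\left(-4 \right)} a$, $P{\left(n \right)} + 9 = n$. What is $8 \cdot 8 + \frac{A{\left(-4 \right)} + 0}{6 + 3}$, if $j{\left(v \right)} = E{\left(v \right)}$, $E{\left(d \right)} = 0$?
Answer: $\frac{187}{3} \approx 62.333$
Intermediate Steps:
$P{\left(n \right)} = -9 + n$
$j{\left(v \right)} = 0$
$A{\left(a \right)} = -15$ ($A{\left(a \right)} = -6 + \left(\left(-9 + 0\right) + 0 a\right) = -6 + \left(-9 + 0\right) = -6 - 9 = -15$)
$8 \cdot 8 + \frac{A{\left(-4 \right)} + 0}{6 + 3} = 8 \cdot 8 + \frac{-15 + 0}{6 + 3} = 64 - \frac{15}{9} = 64 - \frac{5}{3} = \frac{187}{3}$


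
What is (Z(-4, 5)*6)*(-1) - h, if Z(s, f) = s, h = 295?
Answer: -271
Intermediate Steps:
(Z(-4, 5)*6)*(-1) - h = -4*6*(-1) - 1*295 = -24*(-1) - 295 = 24 - 295 = -271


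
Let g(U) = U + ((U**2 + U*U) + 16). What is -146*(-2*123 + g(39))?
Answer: -416246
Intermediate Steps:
g(U) = 16 + U + 2*U**2 (g(U) = U + ((U**2 + U**2) + 16) = U + (2*U**2 + 16) = U + (16 + 2*U**2) = 16 + U + 2*U**2)
-146*(-2*123 + g(39)) = -146*(-2*123 + (16 + 39 + 2*39**2)) = -146*(-246 + (16 + 39 + 2*1521)) = -146*(-246 + (16 + 39 + 3042)) = -146*(-246 + 3097) = -146*2851 = -416246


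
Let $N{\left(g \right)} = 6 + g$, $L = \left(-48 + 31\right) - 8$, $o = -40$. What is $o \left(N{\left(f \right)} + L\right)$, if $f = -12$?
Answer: $1240$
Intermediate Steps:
$L = -25$ ($L = -17 - 8 = -25$)
$o \left(N{\left(f \right)} + L\right) = - 40 \left(\left(6 - 12\right) - 25\right) = - 40 \left(-6 - 25\right) = \left(-40\right) \left(-31\right) = 1240$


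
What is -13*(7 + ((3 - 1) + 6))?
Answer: -195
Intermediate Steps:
-13*(7 + ((3 - 1) + 6)) = -13*(7 + (2 + 6)) = -13*(7 + 8) = -13*15 = -195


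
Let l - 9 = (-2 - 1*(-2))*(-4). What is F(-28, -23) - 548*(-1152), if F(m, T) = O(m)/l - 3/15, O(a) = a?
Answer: 28408171/45 ≈ 6.3129e+5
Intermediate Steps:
l = 9 (l = 9 + (-2 - 1*(-2))*(-4) = 9 + (-2 + 2)*(-4) = 9 + 0*(-4) = 9 + 0 = 9)
F(m, T) = -⅕ + m/9 (F(m, T) = m/9 - 3/15 = m*(⅑) - 3*1/15 = m/9 - ⅕ = -⅕ + m/9)
F(-28, -23) - 548*(-1152) = (-⅕ + (⅑)*(-28)) - 548*(-1152) = (-⅕ - 28/9) + 631296 = -149/45 + 631296 = 28408171/45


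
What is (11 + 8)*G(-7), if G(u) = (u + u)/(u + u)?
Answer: 19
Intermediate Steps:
G(u) = 1 (G(u) = (2*u)/((2*u)) = (2*u)*(1/(2*u)) = 1)
(11 + 8)*G(-7) = (11 + 8)*1 = 19*1 = 19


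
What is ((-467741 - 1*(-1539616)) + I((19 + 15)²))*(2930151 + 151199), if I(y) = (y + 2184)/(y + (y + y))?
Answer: 2863549274021000/867 ≈ 3.3028e+12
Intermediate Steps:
I(y) = (2184 + y)/(3*y) (I(y) = (2184 + y)/(y + 2*y) = (2184 + y)/((3*y)) = (2184 + y)*(1/(3*y)) = (2184 + y)/(3*y))
((-467741 - 1*(-1539616)) + I((19 + 15)²))*(2930151 + 151199) = ((-467741 - 1*(-1539616)) + (2184 + (19 + 15)²)/(3*((19 + 15)²)))*(2930151 + 151199) = ((-467741 + 1539616) + (2184 + 34²)/(3*(34²)))*3081350 = (1071875 + (⅓)*(2184 + 1156)/1156)*3081350 = (1071875 + (⅓)*(1/1156)*3340)*3081350 = (1071875 + 835/867)*3081350 = (929316460/867)*3081350 = 2863549274021000/867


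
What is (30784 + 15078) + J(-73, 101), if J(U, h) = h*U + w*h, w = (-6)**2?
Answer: 42125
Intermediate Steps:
w = 36
J(U, h) = 36*h + U*h (J(U, h) = h*U + 36*h = U*h + 36*h = 36*h + U*h)
(30784 + 15078) + J(-73, 101) = (30784 + 15078) + 101*(36 - 73) = 45862 + 101*(-37) = 45862 - 3737 = 42125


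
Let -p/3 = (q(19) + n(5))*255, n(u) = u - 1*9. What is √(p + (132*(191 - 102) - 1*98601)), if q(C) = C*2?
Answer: I*√112863 ≈ 335.95*I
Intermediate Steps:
n(u) = -9 + u (n(u) = u - 9 = -9 + u)
q(C) = 2*C
p = -26010 (p = -3*(2*19 + (-9 + 5))*255 = -3*(38 - 4)*255 = -102*255 = -3*8670 = -26010)
√(p + (132*(191 - 102) - 1*98601)) = √(-26010 + (132*(191 - 102) - 1*98601)) = √(-26010 + (132*89 - 98601)) = √(-26010 + (11748 - 98601)) = √(-26010 - 86853) = √(-112863) = I*√112863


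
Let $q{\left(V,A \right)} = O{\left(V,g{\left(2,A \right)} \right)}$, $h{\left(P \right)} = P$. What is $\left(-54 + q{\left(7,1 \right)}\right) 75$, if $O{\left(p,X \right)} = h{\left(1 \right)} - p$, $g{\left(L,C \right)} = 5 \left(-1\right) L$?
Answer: $-4500$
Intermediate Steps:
$g{\left(L,C \right)} = - 5 L$
$O{\left(p,X \right)} = 1 - p$
$q{\left(V,A \right)} = 1 - V$
$\left(-54 + q{\left(7,1 \right)}\right) 75 = \left(-54 + \left(1 - 7\right)\right) 75 = \left(-54 - 6\right) 75 = \left(-60\right) 75 = -4500$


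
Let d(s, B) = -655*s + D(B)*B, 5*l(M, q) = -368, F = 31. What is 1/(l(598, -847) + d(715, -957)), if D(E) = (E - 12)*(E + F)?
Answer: -5/4295893783 ≈ -1.1639e-9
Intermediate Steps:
l(M, q) = -368/5 (l(M, q) = (⅕)*(-368) = -368/5)
D(E) = (-12 + E)*(31 + E) (D(E) = (E - 12)*(E + 31) = (-12 + E)*(31 + E))
d(s, B) = -655*s + B*(-372 + B² + 19*B) (d(s, B) = -655*s + (-372 + B² + 19*B)*B = -655*s + B*(-372 + B² + 19*B))
1/(l(598, -847) + d(715, -957)) = 1/(-368/5 + (-655*715 - 957*(-372 + (-957)² + 19*(-957)))) = 1/(-368/5 + (-468325 - 957*(-372 + 915849 - 18183))) = 1/(-368/5 + (-468325 - 957*897294)) = 1/(-368/5 + (-468325 - 858710358)) = 1/(-368/5 - 859178683) = 1/(-4295893783/5) = -5/4295893783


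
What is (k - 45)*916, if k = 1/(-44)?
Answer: -453649/11 ≈ -41241.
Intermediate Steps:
k = -1/44 ≈ -0.022727
(k - 45)*916 = (-1/44 - 45)*916 = -1981/44*916 = -453649/11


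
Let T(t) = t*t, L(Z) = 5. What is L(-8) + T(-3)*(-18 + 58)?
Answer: 365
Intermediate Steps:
T(t) = t²
L(-8) + T(-3)*(-18 + 58) = 5 + (-3)²*(-18 + 58) = 5 + 9*40 = 5 + 360 = 365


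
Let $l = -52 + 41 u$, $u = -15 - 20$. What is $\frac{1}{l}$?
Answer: $- \frac{1}{1487} \approx -0.00067249$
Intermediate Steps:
$u = -35$
$l = -1487$ ($l = -52 + 41 \left(-35\right) = -52 - 1435 = -1487$)
$\frac{1}{l} = \frac{1}{-1487} = - \frac{1}{1487}$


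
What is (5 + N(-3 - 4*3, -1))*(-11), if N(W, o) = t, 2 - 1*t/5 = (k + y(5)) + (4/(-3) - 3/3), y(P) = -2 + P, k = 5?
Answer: 440/3 ≈ 146.67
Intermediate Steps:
t = -55/3 (t = 10 - 5*((5 + (-2 + 5)) + (4/(-3) - 3/3)) = 10 - 5*((5 + 3) + (4*(-⅓) - 3*⅓)) = 10 - 5*(8 + (-4/3 - 1)) = 10 - 5*(8 - 7/3) = 10 - 5*17/3 = 10 - 85/3 = -55/3 ≈ -18.333)
N(W, o) = -55/3
(5 + N(-3 - 4*3, -1))*(-11) = (5 - 55/3)*(-11) = -40/3*(-11) = 440/3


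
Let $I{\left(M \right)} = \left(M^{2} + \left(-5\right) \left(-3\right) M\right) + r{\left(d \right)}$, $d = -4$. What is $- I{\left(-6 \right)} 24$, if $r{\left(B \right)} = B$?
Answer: $1392$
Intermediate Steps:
$I{\left(M \right)} = -4 + M^{2} + 15 M$ ($I{\left(M \right)} = \left(M^{2} + \left(-5\right) \left(-3\right) M\right) - 4 = \left(M^{2} + 15 M\right) - 4 = -4 + M^{2} + 15 M$)
$- I{\left(-6 \right)} 24 = - (-4 + \left(-6\right)^{2} + 15 \left(-6\right)) 24 = - (-4 + 36 - 90) 24 = \left(-1\right) \left(-58\right) 24 = 58 \cdot 24 = 1392$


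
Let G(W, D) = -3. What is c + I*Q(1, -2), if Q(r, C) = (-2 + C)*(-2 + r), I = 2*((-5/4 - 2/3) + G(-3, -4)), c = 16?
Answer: -70/3 ≈ -23.333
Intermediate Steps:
I = -59/6 (I = 2*((-5/4 - 2/3) - 3) = 2*(-23/12 - 3) = 2*(-59/12) = -59/6 ≈ -9.8333)
c + I*Q(1, -2) = 16 - 59*(4 - 2*(-2) - 2*1 - 2*1)/6 = 16 - 59*(4 + 4 - 2 - 2)/6 = 16 - 59/6*4 = 16 - 118/3 = -70/3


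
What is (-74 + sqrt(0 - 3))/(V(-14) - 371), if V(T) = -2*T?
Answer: 74/343 - I*sqrt(3)/343 ≈ 0.21574 - 0.0050497*I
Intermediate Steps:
(-74 + sqrt(0 - 3))/(V(-14) - 371) = (-74 + sqrt(0 - 3))/(-2*(-14) - 371) = (-74 + sqrt(-3))/(28 - 371) = (-74 + I*sqrt(3))/(-343) = (-74 + I*sqrt(3))*(-1/343) = 74/343 - I*sqrt(3)/343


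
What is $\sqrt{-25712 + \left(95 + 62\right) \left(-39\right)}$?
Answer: $i \sqrt{31835} \approx 178.42 i$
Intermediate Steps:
$\sqrt{-25712 + \left(95 + 62\right) \left(-39\right)} = \sqrt{-25712 + 157 \left(-39\right)} = \sqrt{-25712 - 6123} = \sqrt{-31835} = i \sqrt{31835}$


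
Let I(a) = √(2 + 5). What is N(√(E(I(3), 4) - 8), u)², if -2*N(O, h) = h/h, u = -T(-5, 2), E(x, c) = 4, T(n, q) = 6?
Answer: ¼ ≈ 0.25000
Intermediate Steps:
I(a) = √7
u = -6 (u = -1*6 = -6)
N(O, h) = -½ (N(O, h) = -h/(2*h) = -½*1 = -½)
N(√(E(I(3), 4) - 8), u)² = (-½)² = ¼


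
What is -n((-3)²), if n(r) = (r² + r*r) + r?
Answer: -171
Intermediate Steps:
n(r) = r + 2*r² (n(r) = (r² + r²) + r = 2*r² + r = r + 2*r²)
-n((-3)²) = -(-3)²*(1 + 2*(-3)²) = -9*(1 + 2*9) = -9*(1 + 18) = -9*19 = -1*171 = -171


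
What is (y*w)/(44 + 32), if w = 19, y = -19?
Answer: -19/4 ≈ -4.7500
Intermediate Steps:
(y*w)/(44 + 32) = (-19*19)/(44 + 32) = -361/76 = -361*1/76 = -19/4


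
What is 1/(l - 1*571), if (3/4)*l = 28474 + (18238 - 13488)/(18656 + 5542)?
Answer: 36297/1357311617 ≈ 2.6742e-5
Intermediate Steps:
l = 1378037204/36297 (l = 4*(28474 + (18238 - 13488)/(18656 + 5542))/3 = 4*(28474 + 4750/24198)/3 = 4*(28474 + 4750*(1/24198))/3 = 4*(28474 + 2375/12099)/3 = (4/3)*(344509301/12099) = 1378037204/36297 ≈ 37966.)
1/(l - 1*571) = 1/(1378037204/36297 - 1*571) = 1/(1378037204/36297 - 571) = 1/(1357311617/36297) = 36297/1357311617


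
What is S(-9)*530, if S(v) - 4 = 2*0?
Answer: 2120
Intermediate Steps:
S(v) = 4 (S(v) = 4 + 2*0 = 4 + 0 = 4)
S(-9)*530 = 4*530 = 2120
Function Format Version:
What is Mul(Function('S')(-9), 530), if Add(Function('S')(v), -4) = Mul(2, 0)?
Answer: 2120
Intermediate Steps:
Function('S')(v) = 4 (Function('S')(v) = Add(4, Mul(2, 0)) = Add(4, 0) = 4)
Mul(Function('S')(-9), 530) = Mul(4, 530) = 2120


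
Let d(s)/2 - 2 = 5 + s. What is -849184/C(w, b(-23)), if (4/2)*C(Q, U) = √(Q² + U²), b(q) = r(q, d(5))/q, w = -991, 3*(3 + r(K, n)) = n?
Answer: -19531232*√519520874/259760437 ≈ -1713.8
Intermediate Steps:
d(s) = 14 + 2*s (d(s) = 4 + 2*(5 + s) = 4 + (10 + 2*s) = 14 + 2*s)
r(K, n) = -3 + n/3
b(q) = 5/q (b(q) = (-3 + (14 + 2*5)/3)/q = (-3 + (14 + 10)/3)/q = (-3 + (⅓)*24)/q = (-3 + 8)/q = 5/q)
C(Q, U) = √(Q² + U²)/2
-849184/C(w, b(-23)) = -849184*2/√((-991)² + (5/(-23))²) = -849184*2/√(982081 + (5*(-1/23))²) = -849184*2/√(982081 + (-5/23)²) = -849184*2/√(982081 + 25/529) = -849184*23*√519520874/259760437 = -19531232*√519520874/259760437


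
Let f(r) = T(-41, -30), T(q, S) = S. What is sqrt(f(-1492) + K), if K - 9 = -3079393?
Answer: I*sqrt(3079414) ≈ 1754.8*I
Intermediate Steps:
K = -3079384 (K = 9 - 3079393 = -3079384)
f(r) = -30
sqrt(f(-1492) + K) = sqrt(-30 - 3079384) = sqrt(-3079414) = I*sqrt(3079414)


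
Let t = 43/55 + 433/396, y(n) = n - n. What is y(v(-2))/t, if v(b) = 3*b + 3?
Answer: 0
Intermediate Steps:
v(b) = 3 + 3*b
y(n) = 0
t = 3713/1980 (t = 43*(1/55) + 433*(1/396) = 43/55 + 433/396 = 3713/1980 ≈ 1.8753)
y(v(-2))/t = 0/(3713/1980) = 0*(1980/3713) = 0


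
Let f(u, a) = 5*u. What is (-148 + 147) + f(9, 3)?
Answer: 44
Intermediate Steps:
(-148 + 147) + f(9, 3) = (-148 + 147) + 5*9 = -1 + 45 = 44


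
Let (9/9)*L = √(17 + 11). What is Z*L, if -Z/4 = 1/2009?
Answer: -8*√7/2009 ≈ -0.010536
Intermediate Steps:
Z = -4/2009 ≈ -0.0019910
L = 2*√7 (L = √(17 + 11) = √28 = 2*√7 ≈ 5.2915)
Z*L = -8*√7/2009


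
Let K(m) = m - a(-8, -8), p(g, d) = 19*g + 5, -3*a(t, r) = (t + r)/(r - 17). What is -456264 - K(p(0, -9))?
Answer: -34220191/75 ≈ -4.5627e+5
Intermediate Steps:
a(t, r) = -(r + t)/(3*(-17 + r)) (a(t, r) = -(t + r)/(3*(r - 17)) = -(r + t)/(3*(-17 + r)))
p(g, d) = 5 + 19*g
K(m) = 16/75 + m (K(m) = m - (-1*(-8) - 1*(-8))/(3*(-17 - 8)) = m - (8 + 8)/(3*(-25)) = m - (-1)*16/(3*25) = m - 1*(-16/75) = m + 16/75 = 16/75 + m)
-456264 - K(p(0, -9)) = -456264 - (16/75 + (5 + 19*0)) = -456264 - (16/75 + (5 + 0)) = -456264 - (16/75 + 5) = -456264 - 1*391/75 = -456264 - 391/75 = -34220191/75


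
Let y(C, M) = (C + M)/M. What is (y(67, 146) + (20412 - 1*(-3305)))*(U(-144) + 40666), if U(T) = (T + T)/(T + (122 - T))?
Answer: 4294824357695/4453 ≈ 9.6448e+8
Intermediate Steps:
U(T) = T/61 (U(T) = (2*T)/122 = (2*T)*(1/122) = T/61)
y(C, M) = (C + M)/M
(y(67, 146) + (20412 - 1*(-3305)))*(U(-144) + 40666) = ((67 + 146)/146 + (20412 - 1*(-3305)))*((1/61)*(-144) + 40666) = ((1/146)*213 + (20412 + 3305))*(-144/61 + 40666) = (213/146 + 23717)*(2480482/61) = (3462895/146)*(2480482/61) = 4294824357695/4453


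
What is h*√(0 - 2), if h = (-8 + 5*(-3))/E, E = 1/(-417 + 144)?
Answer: 6279*I*√2 ≈ 8879.8*I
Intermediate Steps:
E = -1/273 (E = 1/(-273) = -1/273 ≈ -0.0036630)
h = 6279 (h = (-8 + 5*(-3))/(-1/273) = (-8 - 15)*(-273) = -23*(-273) = 6279)
h*√(0 - 2) = 6279*√(0 - 2) = 6279*√(-2) = 6279*(I*√2) = 6279*I*√2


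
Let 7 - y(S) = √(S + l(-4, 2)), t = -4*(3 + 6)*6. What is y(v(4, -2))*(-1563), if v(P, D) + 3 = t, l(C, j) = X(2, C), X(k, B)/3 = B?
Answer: -10941 + 1563*I*√231 ≈ -10941.0 + 23756.0*I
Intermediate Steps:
X(k, B) = 3*B
l(C, j) = 3*C
t = -216 (t = -4*9*6 = -36*6 = -216)
v(P, D) = -219 (v(P, D) = -3 - 216 = -219)
y(S) = 7 - √(-12 + S) (y(S) = 7 - √(S + 3*(-4)) = 7 - √(S - 12) = 7 - √(-12 + S))
y(v(4, -2))*(-1563) = (7 - √(-12 - 219))*(-1563) = (7 - √(-231))*(-1563) = (7 - I*√231)*(-1563) = -10941 + 1563*I*√231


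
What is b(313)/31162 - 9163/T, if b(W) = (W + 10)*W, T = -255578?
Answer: 384179671/117122377 ≈ 3.2802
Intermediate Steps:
b(W) = W*(10 + W) (b(W) = (10 + W)*W = W*(10 + W))
b(313)/31162 - 9163/T = (313*(10 + 313))/31162 - 9163/(-255578) = (313*323)*(1/31162) - 9163*(-1/255578) = 101099*(1/31162) + 539/15034 = 101099/31162 + 539/15034 = 384179671/117122377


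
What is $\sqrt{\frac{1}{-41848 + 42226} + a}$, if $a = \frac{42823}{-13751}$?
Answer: $\frac{i \sqrt{9340784862906}}{1732626} \approx 1.764 i$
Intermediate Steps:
$a = - \frac{42823}{13751}$ ($a = 42823 \left(- \frac{1}{13751}\right) = - \frac{42823}{13751} \approx -3.1142$)
$\sqrt{\frac{1}{-41848 + 42226} + a} = \sqrt{\frac{1}{-41848 + 42226} - \frac{42823}{13751}} = \sqrt{\frac{1}{378} - \frac{42823}{13751}} = \sqrt{- \frac{16173343}{5197878}} = \frac{i \sqrt{9340784862906}}{1732626}$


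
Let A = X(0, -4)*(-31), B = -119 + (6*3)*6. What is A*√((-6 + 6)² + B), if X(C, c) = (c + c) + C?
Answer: 248*I*√11 ≈ 822.52*I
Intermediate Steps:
X(C, c) = C + 2*c (X(C, c) = 2*c + C = C + 2*c)
B = -11 (B = -119 + 18*6 = -119 + 108 = -11)
A = 248 (A = (0 + 2*(-4))*(-31) = (0 - 8)*(-31) = -8*(-31) = 248)
A*√((-6 + 6)² + B) = 248*√((-6 + 6)² - 11) = 248*√(0² - 11) = 248*√(0 - 11) = 248*√(-11) = 248*(I*√11) = 248*I*√11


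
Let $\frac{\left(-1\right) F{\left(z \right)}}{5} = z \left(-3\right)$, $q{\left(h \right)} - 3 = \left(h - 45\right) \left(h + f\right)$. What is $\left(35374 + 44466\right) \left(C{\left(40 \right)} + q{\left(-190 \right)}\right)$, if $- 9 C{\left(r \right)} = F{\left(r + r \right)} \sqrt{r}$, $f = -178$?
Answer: $6904802720 - \frac{63872000 \sqrt{10}}{3} \approx 6.8375 \cdot 10^{9}$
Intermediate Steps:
$q{\left(h \right)} = 3 + \left(-178 + h\right) \left(-45 + h\right)$ ($q{\left(h \right)} = 3 + \left(h - 45\right) \left(h - 178\right) = 3 + \left(-45 + h\right) \left(-178 + h\right) = 3 + \left(-178 + h\right) \left(-45 + h\right)$)
$F{\left(z \right)} = 15 z$ ($F{\left(z \right)} = - 5 z \left(-3\right) = - 5 \left(- 3 z\right) = 15 z$)
$C{\left(r \right)} = - \frac{10 r^{\frac{3}{2}}}{3}$ ($C{\left(r \right)} = - \frac{15 \left(r + r\right) \sqrt{r}}{9} = - \frac{15 \cdot 2 r \sqrt{r}}{9} = - \frac{30 r \sqrt{r}}{9} = - \frac{30 r^{\frac{3}{2}}}{9} = - \frac{10 r^{\frac{3}{2}}}{3}$)
$\left(35374 + 44466\right) \left(C{\left(40 \right)} + q{\left(-190 \right)}\right) = \left(35374 + 44466\right) \left(- \frac{10 \cdot 40^{\frac{3}{2}}}{3} + \left(8013 + \left(-190\right)^{2} - -42370\right)\right) = 79840 \left(- \frac{10 \cdot 80 \sqrt{10}}{3} + \left(8013 + 36100 + 42370\right)\right) = 79840 \left(- \frac{800 \sqrt{10}}{3} + 86483\right) = 79840 \left(86483 - \frac{800 \sqrt{10}}{3}\right) = 6904802720 - \frac{63872000 \sqrt{10}}{3}$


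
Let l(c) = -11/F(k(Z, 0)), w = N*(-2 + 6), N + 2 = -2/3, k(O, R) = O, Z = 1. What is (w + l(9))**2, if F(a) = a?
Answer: 4225/9 ≈ 469.44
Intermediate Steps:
N = -8/3 (N = -2 - 2/3 = -8/3 ≈ -2.6667)
w = -32/3 (w = -8*(-2 + 6)/3 = -8/3*4 = -32/3 ≈ -10.667)
l(c) = -11 (l(c) = -11/1 = -11*1 = -11)
(w + l(9))**2 = (-32/3 - 11)**2 = (-65/3)**2 = 4225/9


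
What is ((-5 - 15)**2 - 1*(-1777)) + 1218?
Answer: 3395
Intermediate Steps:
((-5 - 15)**2 - 1*(-1777)) + 1218 = ((-20)**2 + 1777) + 1218 = (400 + 1777) + 1218 = 2177 + 1218 = 3395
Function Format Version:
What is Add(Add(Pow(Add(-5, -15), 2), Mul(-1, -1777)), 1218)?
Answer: 3395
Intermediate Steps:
Add(Add(Pow(Add(-5, -15), 2), Mul(-1, -1777)), 1218) = Add(Add(Pow(-20, 2), 1777), 1218) = Add(Add(400, 1777), 1218) = Add(2177, 1218) = 3395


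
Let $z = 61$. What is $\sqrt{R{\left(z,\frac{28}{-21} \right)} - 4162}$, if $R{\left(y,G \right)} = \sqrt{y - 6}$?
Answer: $\sqrt{-4162 + \sqrt{55}} \approx 64.456 i$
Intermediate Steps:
$R{\left(y,G \right)} = \sqrt{-6 + y}$
$\sqrt{R{\left(z,\frac{28}{-21} \right)} - 4162} = \sqrt{\sqrt{-6 + 61} - 4162} = \sqrt{\sqrt{55} - 4162} = \sqrt{-4162 + \sqrt{55}}$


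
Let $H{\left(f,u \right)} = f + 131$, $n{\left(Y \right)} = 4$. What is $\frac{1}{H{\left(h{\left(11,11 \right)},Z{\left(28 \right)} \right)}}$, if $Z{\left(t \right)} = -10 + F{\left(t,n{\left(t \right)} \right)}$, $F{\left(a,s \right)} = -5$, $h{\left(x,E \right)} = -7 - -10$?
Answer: $\frac{1}{134} \approx 0.0074627$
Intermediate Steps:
$h{\left(x,E \right)} = 3$ ($h{\left(x,E \right)} = -7 + 10 = 3$)
$Z{\left(t \right)} = -15$ ($Z{\left(t \right)} = -10 - 5 = -15$)
$H{\left(f,u \right)} = 131 + f$
$\frac{1}{H{\left(h{\left(11,11 \right)},Z{\left(28 \right)} \right)}} = \frac{1}{131 + 3} = \frac{1}{134}$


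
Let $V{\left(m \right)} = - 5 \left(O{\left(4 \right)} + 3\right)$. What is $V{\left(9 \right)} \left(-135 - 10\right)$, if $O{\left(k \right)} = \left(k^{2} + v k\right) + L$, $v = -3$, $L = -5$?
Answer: $1450$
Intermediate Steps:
$O{\left(k \right)} = -5 + k^{2} - 3 k$ ($O{\left(k \right)} = \left(k^{2} - 3 k\right) - 5 = -5 + k^{2} - 3 k$)
$V{\left(m \right)} = -10$ ($V{\left(m \right)} = - 5 \left(\left(-5 + 4^{2} - 12\right) + 3\right) = - 5 \left(\left(-5 + 16 - 12\right) + 3\right) = - 5 \left(-1 + 3\right) = \left(-5\right) 2 = -10$)
$V{\left(9 \right)} \left(-135 - 10\right) = - 10 \left(-135 - 10\right) = \left(-10\right) \left(-145\right) = 1450$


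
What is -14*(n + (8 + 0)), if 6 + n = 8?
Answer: -140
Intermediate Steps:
n = 2 (n = -6 + 8 = 2)
-14*(n + (8 + 0)) = -14*(2 + (8 + 0)) = -14*(2 + 8) = -14*10 = -140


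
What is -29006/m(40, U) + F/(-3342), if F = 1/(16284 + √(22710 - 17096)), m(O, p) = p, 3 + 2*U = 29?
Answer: -2142032396173823/960022793561 + √5614/886174886364 ≈ -2231.2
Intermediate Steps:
U = 13 (U = -3/2 + (½)*29 = -3/2 + 29/2 = 13)
F = 1/(16284 + √5614) ≈ 6.1129e-5
-29006/m(40, U) + F/(-3342) = -29006/13 + (8142/132581521 - √5614/265163042)/(-3342) = -29006*1/13 + (8142/132581521 - √5614/265163042)*(-1/3342) = -29006/13 + (-1357/73847907197 + √5614/886174886364) = -2142032396173823/960022793561 + √5614/886174886364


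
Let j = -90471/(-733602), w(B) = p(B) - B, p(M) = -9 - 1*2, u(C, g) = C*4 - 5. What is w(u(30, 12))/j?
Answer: -30811284/30157 ≈ -1021.7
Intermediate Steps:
u(C, g) = -5 + 4*C (u(C, g) = 4*C - 5 = -5 + 4*C)
p(M) = -11 (p(M) = -9 - 2 = -11)
w(B) = -11 - B
j = 30157/244534 (j = -90471*(-1/733602) = 30157/244534 ≈ 0.12332)
w(u(30, 12))/j = (-11 - (-5 + 4*30))/(30157/244534) = (-11 - (-5 + 120))*(244534/30157) = (-11 - 1*115)*(244534/30157) = (-11 - 115)*(244534/30157) = -126*244534/30157 = -30811284/30157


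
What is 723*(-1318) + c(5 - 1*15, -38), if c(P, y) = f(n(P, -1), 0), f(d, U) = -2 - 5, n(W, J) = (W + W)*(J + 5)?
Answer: -952921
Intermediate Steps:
n(W, J) = 2*W*(5 + J) (n(W, J) = (2*W)*(5 + J) = 2*W*(5 + J))
f(d, U) = -7
c(P, y) = -7
723*(-1318) + c(5 - 1*15, -38) = 723*(-1318) - 7 = -952914 - 7 = -952921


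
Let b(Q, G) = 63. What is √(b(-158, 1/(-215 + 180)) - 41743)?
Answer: 4*I*√2605 ≈ 204.16*I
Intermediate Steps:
√(b(-158, 1/(-215 + 180)) - 41743) = √(63 - 41743) = √(-41680) = 4*I*√2605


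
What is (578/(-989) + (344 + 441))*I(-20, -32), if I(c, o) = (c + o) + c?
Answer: -55856664/989 ≈ -56478.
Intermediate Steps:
I(c, o) = o + 2*c
(578/(-989) + (344 + 441))*I(-20, -32) = (578/(-989) + (344 + 441))*(-32 + 2*(-20)) = (578*(-1/989) + 785)*(-32 - 40) = (-578/989 + 785)*(-72) = (775787/989)*(-72) = -55856664/989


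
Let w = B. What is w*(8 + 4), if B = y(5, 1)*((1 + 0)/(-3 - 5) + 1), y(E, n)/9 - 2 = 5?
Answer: 1323/2 ≈ 661.50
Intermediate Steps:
y(E, n) = 63 (y(E, n) = 18 + 9*5 = 18 + 45 = 63)
B = 441/8 (B = 63*((1 + 0)/(-3 - 5) + 1) = 63*(1/(-8) + 1) = 63*(1*(-⅛) + 1) = 63*(-⅛ + 1) = 63*(7/8) = 441/8 ≈ 55.125)
w = 441/8 ≈ 55.125
w*(8 + 4) = 441*(8 + 4)/8 = (441/8)*12 = 1323/2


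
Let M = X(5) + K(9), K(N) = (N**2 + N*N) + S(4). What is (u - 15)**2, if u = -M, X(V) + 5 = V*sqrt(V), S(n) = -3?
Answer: 28686 + 1690*sqrt(5) ≈ 32465.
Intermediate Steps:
X(V) = -5 + V**(3/2) (X(V) = -5 + V*sqrt(V) = -5 + V**(3/2))
K(N) = -3 + 2*N**2 (K(N) = (N**2 + N*N) - 3 = (N**2 + N**2) - 3 = 2*N**2 - 3 = -3 + 2*N**2)
M = 154 + 5*sqrt(5) (M = (-5 + 5**(3/2)) + (-3 + 2*9**2) = (-5 + 5*sqrt(5)) + (-3 + 2*81) = (-5 + 5*sqrt(5)) + (-3 + 162) = (-5 + 5*sqrt(5)) + 159 = 154 + 5*sqrt(5) ≈ 165.18)
u = -154 - 5*sqrt(5) (u = -(154 + 5*sqrt(5)) = -154 - 5*sqrt(5) ≈ -165.18)
(u - 15)**2 = ((-154 - 5*sqrt(5)) - 15)**2 = (-169 - 5*sqrt(5))**2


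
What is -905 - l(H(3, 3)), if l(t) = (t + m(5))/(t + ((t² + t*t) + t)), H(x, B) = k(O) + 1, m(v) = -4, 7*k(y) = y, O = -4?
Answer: -10825/12 ≈ -902.08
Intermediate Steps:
k(y) = y/7
H(x, B) = 3/7 (H(x, B) = (⅐)*(-4) + 1 = -4/7 + 1 = 3/7)
l(t) = (-4 + t)/(2*t + 2*t²) (l(t) = (t - 4)/(t + ((t² + t*t) + t)) = (-4 + t)/(t + ((t² + t²) + t)) = (-4 + t)/(t + (2*t² + t)) = (-4 + t)/(t + (t + 2*t²)) = (-4 + t)/(2*t + 2*t²))
-905 - l(H(3, 3)) = -905 - (-4 + 3/7)/(2*3/7*(1 + 3/7)) = -905 - 7*(-25)/(2*3*10/7*7) = -905 - 7*7*(-25)/(2*3*10*7) = -905 - 1*(-35/12) = -905 + 35/12 = -10825/12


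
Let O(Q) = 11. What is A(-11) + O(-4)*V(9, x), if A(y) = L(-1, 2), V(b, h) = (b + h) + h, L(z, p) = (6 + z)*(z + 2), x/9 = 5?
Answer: 1094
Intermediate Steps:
x = 45 (x = 9*5 = 45)
L(z, p) = (2 + z)*(6 + z) (L(z, p) = (6 + z)*(2 + z) = (2 + z)*(6 + z))
V(b, h) = b + 2*h
A(y) = 5 (A(y) = 12 + (-1)² + 8*(-1) = 12 + 1 - 8 = 5)
A(-11) + O(-4)*V(9, x) = 5 + 11*(9 + 2*45) = 5 + 11*(9 + 90) = 5 + 11*99 = 5 + 1089 = 1094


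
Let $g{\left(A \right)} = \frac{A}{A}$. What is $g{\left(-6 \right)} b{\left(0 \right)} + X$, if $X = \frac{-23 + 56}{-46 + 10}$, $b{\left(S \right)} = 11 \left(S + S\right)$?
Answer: $- \frac{11}{12} \approx -0.91667$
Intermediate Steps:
$g{\left(A \right)} = 1$
$b{\left(S \right)} = 22 S$ ($b{\left(S \right)} = 11 \cdot 2 S = 22 S$)
$X = - \frac{11}{12}$ ($X = \frac{33}{-36} = 33 \left(- \frac{1}{36}\right) = - \frac{11}{12} \approx -0.91667$)
$g{\left(-6 \right)} b{\left(0 \right)} + X = 1 \cdot 22 \cdot 0 - \frac{11}{12} = 1 \cdot 0 - \frac{11}{12} = 0 - \frac{11}{12} = - \frac{11}{12}$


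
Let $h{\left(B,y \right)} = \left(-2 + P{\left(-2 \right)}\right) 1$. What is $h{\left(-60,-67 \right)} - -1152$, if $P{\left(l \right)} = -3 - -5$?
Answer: $1152$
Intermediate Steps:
$P{\left(l \right)} = 2$ ($P{\left(l \right)} = -3 + 5 = 2$)
$h{\left(B,y \right)} = 0$ ($h{\left(B,y \right)} = \left(-2 + 2\right) 1 = 0 \cdot 1 = 0$)
$h{\left(-60,-67 \right)} - -1152 = 0 - -1152 = 0 + 1152 = 1152$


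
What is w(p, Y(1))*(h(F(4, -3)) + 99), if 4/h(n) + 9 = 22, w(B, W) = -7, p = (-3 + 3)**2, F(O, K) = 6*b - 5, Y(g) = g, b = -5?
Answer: -9037/13 ≈ -695.15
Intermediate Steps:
F(O, K) = -35 (F(O, K) = 6*(-5) - 5 = -30 - 5 = -35)
p = 0 (p = 0**2 = 0)
h(n) = 4/13 (h(n) = 4/(-9 + 22) = 4/13)
w(p, Y(1))*(h(F(4, -3)) + 99) = -7*(4/13 + 99) = -7*1291/13 = -9037/13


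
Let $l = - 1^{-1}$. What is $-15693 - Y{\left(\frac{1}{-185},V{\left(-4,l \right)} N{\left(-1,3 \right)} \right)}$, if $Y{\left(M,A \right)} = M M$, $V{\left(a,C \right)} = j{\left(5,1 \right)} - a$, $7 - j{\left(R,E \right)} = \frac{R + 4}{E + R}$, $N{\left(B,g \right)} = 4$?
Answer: $- \frac{537092926}{34225} \approx -15693.0$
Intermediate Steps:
$j{\left(R,E \right)} = 7 - \frac{4 + R}{E + R}$ ($j{\left(R,E \right)} = 7 - \frac{R + 4}{E + R} = 7 - \frac{4 + R}{E + R}$)
$l = -1$ ($l = \left(-1\right) 1 = -1$)
$V{\left(a,C \right)} = \frac{11}{2} - a$ ($V{\left(a,C \right)} = \frac{-4 + 6 \cdot 5 + 7 \cdot 1}{1 + 5} - a = \frac{-4 + 30 + 7}{6} - a = \frac{1}{6} \cdot 33 - a = \frac{11}{2} - a$)
$Y{\left(M,A \right)} = M^{2}$
$-15693 - Y{\left(\frac{1}{-185},V{\left(-4,l \right)} N{\left(-1,3 \right)} \right)} = -15693 - \left(\frac{1}{-185}\right)^{2} = -15693 - \left(- \frac{1}{185}\right)^{2} = -15693 - \frac{1}{34225} = - \frac{537092926}{34225}$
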